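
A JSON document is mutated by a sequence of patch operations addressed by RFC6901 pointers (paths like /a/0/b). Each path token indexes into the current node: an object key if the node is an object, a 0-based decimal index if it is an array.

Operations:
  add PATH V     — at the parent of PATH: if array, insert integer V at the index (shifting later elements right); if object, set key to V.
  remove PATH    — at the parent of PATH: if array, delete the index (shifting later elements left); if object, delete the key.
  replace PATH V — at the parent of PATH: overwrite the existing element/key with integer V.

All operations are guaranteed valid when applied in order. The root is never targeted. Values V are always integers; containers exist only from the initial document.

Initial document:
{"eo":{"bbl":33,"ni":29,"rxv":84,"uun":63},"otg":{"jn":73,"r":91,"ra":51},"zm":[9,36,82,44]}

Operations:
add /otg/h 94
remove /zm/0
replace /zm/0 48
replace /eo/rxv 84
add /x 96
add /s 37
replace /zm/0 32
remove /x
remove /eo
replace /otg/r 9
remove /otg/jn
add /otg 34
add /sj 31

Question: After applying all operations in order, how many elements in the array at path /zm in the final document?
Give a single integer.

After op 1 (add /otg/h 94): {"eo":{"bbl":33,"ni":29,"rxv":84,"uun":63},"otg":{"h":94,"jn":73,"r":91,"ra":51},"zm":[9,36,82,44]}
After op 2 (remove /zm/0): {"eo":{"bbl":33,"ni":29,"rxv":84,"uun":63},"otg":{"h":94,"jn":73,"r":91,"ra":51},"zm":[36,82,44]}
After op 3 (replace /zm/0 48): {"eo":{"bbl":33,"ni":29,"rxv":84,"uun":63},"otg":{"h":94,"jn":73,"r":91,"ra":51},"zm":[48,82,44]}
After op 4 (replace /eo/rxv 84): {"eo":{"bbl":33,"ni":29,"rxv":84,"uun":63},"otg":{"h":94,"jn":73,"r":91,"ra":51},"zm":[48,82,44]}
After op 5 (add /x 96): {"eo":{"bbl":33,"ni":29,"rxv":84,"uun":63},"otg":{"h":94,"jn":73,"r":91,"ra":51},"x":96,"zm":[48,82,44]}
After op 6 (add /s 37): {"eo":{"bbl":33,"ni":29,"rxv":84,"uun":63},"otg":{"h":94,"jn":73,"r":91,"ra":51},"s":37,"x":96,"zm":[48,82,44]}
After op 7 (replace /zm/0 32): {"eo":{"bbl":33,"ni":29,"rxv":84,"uun":63},"otg":{"h":94,"jn":73,"r":91,"ra":51},"s":37,"x":96,"zm":[32,82,44]}
After op 8 (remove /x): {"eo":{"bbl":33,"ni":29,"rxv":84,"uun":63},"otg":{"h":94,"jn":73,"r":91,"ra":51},"s":37,"zm":[32,82,44]}
After op 9 (remove /eo): {"otg":{"h":94,"jn":73,"r":91,"ra":51},"s":37,"zm":[32,82,44]}
After op 10 (replace /otg/r 9): {"otg":{"h":94,"jn":73,"r":9,"ra":51},"s":37,"zm":[32,82,44]}
After op 11 (remove /otg/jn): {"otg":{"h":94,"r":9,"ra":51},"s":37,"zm":[32,82,44]}
After op 12 (add /otg 34): {"otg":34,"s":37,"zm":[32,82,44]}
After op 13 (add /sj 31): {"otg":34,"s":37,"sj":31,"zm":[32,82,44]}
Size at path /zm: 3

Answer: 3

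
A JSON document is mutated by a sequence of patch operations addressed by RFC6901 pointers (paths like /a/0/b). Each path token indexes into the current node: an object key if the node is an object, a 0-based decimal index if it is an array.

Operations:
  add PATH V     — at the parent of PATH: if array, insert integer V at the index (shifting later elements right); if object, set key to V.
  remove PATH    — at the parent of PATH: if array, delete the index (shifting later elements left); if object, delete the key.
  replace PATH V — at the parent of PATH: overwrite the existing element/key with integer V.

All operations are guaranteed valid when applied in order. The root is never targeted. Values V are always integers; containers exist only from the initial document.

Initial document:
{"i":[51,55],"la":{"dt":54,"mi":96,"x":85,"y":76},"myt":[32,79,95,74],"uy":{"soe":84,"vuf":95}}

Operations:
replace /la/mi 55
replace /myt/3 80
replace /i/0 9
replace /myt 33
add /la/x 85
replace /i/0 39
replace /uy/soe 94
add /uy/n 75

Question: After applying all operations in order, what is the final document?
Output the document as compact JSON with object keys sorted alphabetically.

After op 1 (replace /la/mi 55): {"i":[51,55],"la":{"dt":54,"mi":55,"x":85,"y":76},"myt":[32,79,95,74],"uy":{"soe":84,"vuf":95}}
After op 2 (replace /myt/3 80): {"i":[51,55],"la":{"dt":54,"mi":55,"x":85,"y":76},"myt":[32,79,95,80],"uy":{"soe":84,"vuf":95}}
After op 3 (replace /i/0 9): {"i":[9,55],"la":{"dt":54,"mi":55,"x":85,"y":76},"myt":[32,79,95,80],"uy":{"soe":84,"vuf":95}}
After op 4 (replace /myt 33): {"i":[9,55],"la":{"dt":54,"mi":55,"x":85,"y":76},"myt":33,"uy":{"soe":84,"vuf":95}}
After op 5 (add /la/x 85): {"i":[9,55],"la":{"dt":54,"mi":55,"x":85,"y":76},"myt":33,"uy":{"soe":84,"vuf":95}}
After op 6 (replace /i/0 39): {"i":[39,55],"la":{"dt":54,"mi":55,"x":85,"y":76},"myt":33,"uy":{"soe":84,"vuf":95}}
After op 7 (replace /uy/soe 94): {"i":[39,55],"la":{"dt":54,"mi":55,"x":85,"y":76},"myt":33,"uy":{"soe":94,"vuf":95}}
After op 8 (add /uy/n 75): {"i":[39,55],"la":{"dt":54,"mi":55,"x":85,"y":76},"myt":33,"uy":{"n":75,"soe":94,"vuf":95}}

Answer: {"i":[39,55],"la":{"dt":54,"mi":55,"x":85,"y":76},"myt":33,"uy":{"n":75,"soe":94,"vuf":95}}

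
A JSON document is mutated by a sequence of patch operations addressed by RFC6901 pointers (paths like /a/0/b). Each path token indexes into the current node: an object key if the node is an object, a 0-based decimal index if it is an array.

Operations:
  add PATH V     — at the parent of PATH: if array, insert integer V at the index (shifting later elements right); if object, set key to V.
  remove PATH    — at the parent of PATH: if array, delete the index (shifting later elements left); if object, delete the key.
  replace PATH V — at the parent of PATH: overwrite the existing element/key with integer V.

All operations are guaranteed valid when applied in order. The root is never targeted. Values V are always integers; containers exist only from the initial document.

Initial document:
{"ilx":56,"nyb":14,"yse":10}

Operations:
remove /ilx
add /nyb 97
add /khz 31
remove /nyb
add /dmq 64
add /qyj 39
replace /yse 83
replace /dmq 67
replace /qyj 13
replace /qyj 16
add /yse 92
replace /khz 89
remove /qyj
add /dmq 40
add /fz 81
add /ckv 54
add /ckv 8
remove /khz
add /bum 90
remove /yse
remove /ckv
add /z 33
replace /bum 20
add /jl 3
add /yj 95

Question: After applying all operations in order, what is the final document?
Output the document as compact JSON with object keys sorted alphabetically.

After op 1 (remove /ilx): {"nyb":14,"yse":10}
After op 2 (add /nyb 97): {"nyb":97,"yse":10}
After op 3 (add /khz 31): {"khz":31,"nyb":97,"yse":10}
After op 4 (remove /nyb): {"khz":31,"yse":10}
After op 5 (add /dmq 64): {"dmq":64,"khz":31,"yse":10}
After op 6 (add /qyj 39): {"dmq":64,"khz":31,"qyj":39,"yse":10}
After op 7 (replace /yse 83): {"dmq":64,"khz":31,"qyj":39,"yse":83}
After op 8 (replace /dmq 67): {"dmq":67,"khz":31,"qyj":39,"yse":83}
After op 9 (replace /qyj 13): {"dmq":67,"khz":31,"qyj":13,"yse":83}
After op 10 (replace /qyj 16): {"dmq":67,"khz":31,"qyj":16,"yse":83}
After op 11 (add /yse 92): {"dmq":67,"khz":31,"qyj":16,"yse":92}
After op 12 (replace /khz 89): {"dmq":67,"khz":89,"qyj":16,"yse":92}
After op 13 (remove /qyj): {"dmq":67,"khz":89,"yse":92}
After op 14 (add /dmq 40): {"dmq":40,"khz":89,"yse":92}
After op 15 (add /fz 81): {"dmq":40,"fz":81,"khz":89,"yse":92}
After op 16 (add /ckv 54): {"ckv":54,"dmq":40,"fz":81,"khz":89,"yse":92}
After op 17 (add /ckv 8): {"ckv":8,"dmq":40,"fz":81,"khz":89,"yse":92}
After op 18 (remove /khz): {"ckv":8,"dmq":40,"fz":81,"yse":92}
After op 19 (add /bum 90): {"bum":90,"ckv":8,"dmq":40,"fz":81,"yse":92}
After op 20 (remove /yse): {"bum":90,"ckv":8,"dmq":40,"fz":81}
After op 21 (remove /ckv): {"bum":90,"dmq":40,"fz":81}
After op 22 (add /z 33): {"bum":90,"dmq":40,"fz":81,"z":33}
After op 23 (replace /bum 20): {"bum":20,"dmq":40,"fz":81,"z":33}
After op 24 (add /jl 3): {"bum":20,"dmq":40,"fz":81,"jl":3,"z":33}
After op 25 (add /yj 95): {"bum":20,"dmq":40,"fz":81,"jl":3,"yj":95,"z":33}

Answer: {"bum":20,"dmq":40,"fz":81,"jl":3,"yj":95,"z":33}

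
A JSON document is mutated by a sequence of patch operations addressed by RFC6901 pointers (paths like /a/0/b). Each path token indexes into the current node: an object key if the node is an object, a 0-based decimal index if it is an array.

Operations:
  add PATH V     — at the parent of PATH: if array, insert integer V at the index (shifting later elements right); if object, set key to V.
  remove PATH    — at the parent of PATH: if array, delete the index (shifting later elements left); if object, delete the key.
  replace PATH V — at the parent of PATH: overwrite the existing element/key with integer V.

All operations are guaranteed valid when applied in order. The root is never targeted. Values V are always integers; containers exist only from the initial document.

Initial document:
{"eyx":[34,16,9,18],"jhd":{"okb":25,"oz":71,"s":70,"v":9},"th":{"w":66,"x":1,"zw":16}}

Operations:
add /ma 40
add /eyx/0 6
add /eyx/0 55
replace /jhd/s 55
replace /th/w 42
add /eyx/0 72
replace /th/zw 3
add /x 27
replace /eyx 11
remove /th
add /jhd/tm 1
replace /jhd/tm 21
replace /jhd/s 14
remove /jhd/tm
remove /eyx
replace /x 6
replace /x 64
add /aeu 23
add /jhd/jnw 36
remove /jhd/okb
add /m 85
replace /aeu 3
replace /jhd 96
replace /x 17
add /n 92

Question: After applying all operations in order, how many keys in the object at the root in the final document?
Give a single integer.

After op 1 (add /ma 40): {"eyx":[34,16,9,18],"jhd":{"okb":25,"oz":71,"s":70,"v":9},"ma":40,"th":{"w":66,"x":1,"zw":16}}
After op 2 (add /eyx/0 6): {"eyx":[6,34,16,9,18],"jhd":{"okb":25,"oz":71,"s":70,"v":9},"ma":40,"th":{"w":66,"x":1,"zw":16}}
After op 3 (add /eyx/0 55): {"eyx":[55,6,34,16,9,18],"jhd":{"okb":25,"oz":71,"s":70,"v":9},"ma":40,"th":{"w":66,"x":1,"zw":16}}
After op 4 (replace /jhd/s 55): {"eyx":[55,6,34,16,9,18],"jhd":{"okb":25,"oz":71,"s":55,"v":9},"ma":40,"th":{"w":66,"x":1,"zw":16}}
After op 5 (replace /th/w 42): {"eyx":[55,6,34,16,9,18],"jhd":{"okb":25,"oz":71,"s":55,"v":9},"ma":40,"th":{"w":42,"x":1,"zw":16}}
After op 6 (add /eyx/0 72): {"eyx":[72,55,6,34,16,9,18],"jhd":{"okb":25,"oz":71,"s":55,"v":9},"ma":40,"th":{"w":42,"x":1,"zw":16}}
After op 7 (replace /th/zw 3): {"eyx":[72,55,6,34,16,9,18],"jhd":{"okb":25,"oz":71,"s":55,"v":9},"ma":40,"th":{"w":42,"x":1,"zw":3}}
After op 8 (add /x 27): {"eyx":[72,55,6,34,16,9,18],"jhd":{"okb":25,"oz":71,"s":55,"v":9},"ma":40,"th":{"w":42,"x":1,"zw":3},"x":27}
After op 9 (replace /eyx 11): {"eyx":11,"jhd":{"okb":25,"oz":71,"s":55,"v":9},"ma":40,"th":{"w":42,"x":1,"zw":3},"x":27}
After op 10 (remove /th): {"eyx":11,"jhd":{"okb":25,"oz":71,"s":55,"v":9},"ma":40,"x":27}
After op 11 (add /jhd/tm 1): {"eyx":11,"jhd":{"okb":25,"oz":71,"s":55,"tm":1,"v":9},"ma":40,"x":27}
After op 12 (replace /jhd/tm 21): {"eyx":11,"jhd":{"okb":25,"oz":71,"s":55,"tm":21,"v":9},"ma":40,"x":27}
After op 13 (replace /jhd/s 14): {"eyx":11,"jhd":{"okb":25,"oz":71,"s":14,"tm":21,"v":9},"ma":40,"x":27}
After op 14 (remove /jhd/tm): {"eyx":11,"jhd":{"okb":25,"oz":71,"s":14,"v":9},"ma":40,"x":27}
After op 15 (remove /eyx): {"jhd":{"okb":25,"oz":71,"s":14,"v":9},"ma":40,"x":27}
After op 16 (replace /x 6): {"jhd":{"okb":25,"oz":71,"s":14,"v":9},"ma":40,"x":6}
After op 17 (replace /x 64): {"jhd":{"okb":25,"oz":71,"s":14,"v":9},"ma":40,"x":64}
After op 18 (add /aeu 23): {"aeu":23,"jhd":{"okb":25,"oz":71,"s":14,"v":9},"ma":40,"x":64}
After op 19 (add /jhd/jnw 36): {"aeu":23,"jhd":{"jnw":36,"okb":25,"oz":71,"s":14,"v":9},"ma":40,"x":64}
After op 20 (remove /jhd/okb): {"aeu":23,"jhd":{"jnw":36,"oz":71,"s":14,"v":9},"ma":40,"x":64}
After op 21 (add /m 85): {"aeu":23,"jhd":{"jnw":36,"oz":71,"s":14,"v":9},"m":85,"ma":40,"x":64}
After op 22 (replace /aeu 3): {"aeu":3,"jhd":{"jnw":36,"oz":71,"s":14,"v":9},"m":85,"ma":40,"x":64}
After op 23 (replace /jhd 96): {"aeu":3,"jhd":96,"m":85,"ma":40,"x":64}
After op 24 (replace /x 17): {"aeu":3,"jhd":96,"m":85,"ma":40,"x":17}
After op 25 (add /n 92): {"aeu":3,"jhd":96,"m":85,"ma":40,"n":92,"x":17}
Size at the root: 6

Answer: 6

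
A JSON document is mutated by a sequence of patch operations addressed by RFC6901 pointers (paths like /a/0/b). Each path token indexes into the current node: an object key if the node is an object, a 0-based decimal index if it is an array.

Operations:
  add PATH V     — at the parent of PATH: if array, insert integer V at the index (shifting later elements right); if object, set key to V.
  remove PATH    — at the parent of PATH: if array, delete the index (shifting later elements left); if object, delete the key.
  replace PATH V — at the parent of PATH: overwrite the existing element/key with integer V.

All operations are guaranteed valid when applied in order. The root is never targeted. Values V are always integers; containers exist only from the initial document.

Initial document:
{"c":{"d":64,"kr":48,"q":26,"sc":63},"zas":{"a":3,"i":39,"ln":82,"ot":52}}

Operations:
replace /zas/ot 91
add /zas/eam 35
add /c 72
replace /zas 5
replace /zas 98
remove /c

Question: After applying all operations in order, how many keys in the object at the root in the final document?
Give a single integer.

Answer: 1

Derivation:
After op 1 (replace /zas/ot 91): {"c":{"d":64,"kr":48,"q":26,"sc":63},"zas":{"a":3,"i":39,"ln":82,"ot":91}}
After op 2 (add /zas/eam 35): {"c":{"d":64,"kr":48,"q":26,"sc":63},"zas":{"a":3,"eam":35,"i":39,"ln":82,"ot":91}}
After op 3 (add /c 72): {"c":72,"zas":{"a":3,"eam":35,"i":39,"ln":82,"ot":91}}
After op 4 (replace /zas 5): {"c":72,"zas":5}
After op 5 (replace /zas 98): {"c":72,"zas":98}
After op 6 (remove /c): {"zas":98}
Size at the root: 1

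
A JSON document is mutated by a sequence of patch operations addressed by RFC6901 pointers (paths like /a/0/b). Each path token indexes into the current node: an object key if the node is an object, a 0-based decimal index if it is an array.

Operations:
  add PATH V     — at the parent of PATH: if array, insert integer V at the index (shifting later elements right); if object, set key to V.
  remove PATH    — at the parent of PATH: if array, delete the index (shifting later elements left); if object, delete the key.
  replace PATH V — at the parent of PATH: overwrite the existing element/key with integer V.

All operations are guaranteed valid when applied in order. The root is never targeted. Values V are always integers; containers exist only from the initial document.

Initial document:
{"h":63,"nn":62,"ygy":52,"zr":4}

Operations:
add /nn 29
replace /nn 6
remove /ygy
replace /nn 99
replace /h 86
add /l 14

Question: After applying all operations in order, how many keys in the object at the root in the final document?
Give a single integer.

After op 1 (add /nn 29): {"h":63,"nn":29,"ygy":52,"zr":4}
After op 2 (replace /nn 6): {"h":63,"nn":6,"ygy":52,"zr":4}
After op 3 (remove /ygy): {"h":63,"nn":6,"zr":4}
After op 4 (replace /nn 99): {"h":63,"nn":99,"zr":4}
After op 5 (replace /h 86): {"h":86,"nn":99,"zr":4}
After op 6 (add /l 14): {"h":86,"l":14,"nn":99,"zr":4}
Size at the root: 4

Answer: 4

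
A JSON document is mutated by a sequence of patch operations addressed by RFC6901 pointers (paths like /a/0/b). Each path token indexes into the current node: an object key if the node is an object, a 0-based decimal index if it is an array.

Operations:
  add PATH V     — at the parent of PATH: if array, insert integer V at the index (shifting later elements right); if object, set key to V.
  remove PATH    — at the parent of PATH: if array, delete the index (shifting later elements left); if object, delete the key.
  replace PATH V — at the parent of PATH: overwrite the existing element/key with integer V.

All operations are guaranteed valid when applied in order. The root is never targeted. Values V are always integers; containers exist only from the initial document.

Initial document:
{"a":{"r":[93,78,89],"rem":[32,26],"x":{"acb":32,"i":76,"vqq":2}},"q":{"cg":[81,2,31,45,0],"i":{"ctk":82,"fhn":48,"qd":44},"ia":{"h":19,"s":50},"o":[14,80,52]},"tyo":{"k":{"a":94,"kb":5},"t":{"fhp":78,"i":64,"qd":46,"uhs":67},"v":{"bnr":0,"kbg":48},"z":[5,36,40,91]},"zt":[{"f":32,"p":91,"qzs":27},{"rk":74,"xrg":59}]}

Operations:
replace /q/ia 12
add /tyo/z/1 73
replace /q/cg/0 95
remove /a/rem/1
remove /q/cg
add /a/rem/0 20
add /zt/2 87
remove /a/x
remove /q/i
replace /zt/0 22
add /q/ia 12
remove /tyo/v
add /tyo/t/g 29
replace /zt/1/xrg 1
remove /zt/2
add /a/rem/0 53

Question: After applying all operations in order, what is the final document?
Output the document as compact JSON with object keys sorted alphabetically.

Answer: {"a":{"r":[93,78,89],"rem":[53,20,32]},"q":{"ia":12,"o":[14,80,52]},"tyo":{"k":{"a":94,"kb":5},"t":{"fhp":78,"g":29,"i":64,"qd":46,"uhs":67},"z":[5,73,36,40,91]},"zt":[22,{"rk":74,"xrg":1}]}

Derivation:
After op 1 (replace /q/ia 12): {"a":{"r":[93,78,89],"rem":[32,26],"x":{"acb":32,"i":76,"vqq":2}},"q":{"cg":[81,2,31,45,0],"i":{"ctk":82,"fhn":48,"qd":44},"ia":12,"o":[14,80,52]},"tyo":{"k":{"a":94,"kb":5},"t":{"fhp":78,"i":64,"qd":46,"uhs":67},"v":{"bnr":0,"kbg":48},"z":[5,36,40,91]},"zt":[{"f":32,"p":91,"qzs":27},{"rk":74,"xrg":59}]}
After op 2 (add /tyo/z/1 73): {"a":{"r":[93,78,89],"rem":[32,26],"x":{"acb":32,"i":76,"vqq":2}},"q":{"cg":[81,2,31,45,0],"i":{"ctk":82,"fhn":48,"qd":44},"ia":12,"o":[14,80,52]},"tyo":{"k":{"a":94,"kb":5},"t":{"fhp":78,"i":64,"qd":46,"uhs":67},"v":{"bnr":0,"kbg":48},"z":[5,73,36,40,91]},"zt":[{"f":32,"p":91,"qzs":27},{"rk":74,"xrg":59}]}
After op 3 (replace /q/cg/0 95): {"a":{"r":[93,78,89],"rem":[32,26],"x":{"acb":32,"i":76,"vqq":2}},"q":{"cg":[95,2,31,45,0],"i":{"ctk":82,"fhn":48,"qd":44},"ia":12,"o":[14,80,52]},"tyo":{"k":{"a":94,"kb":5},"t":{"fhp":78,"i":64,"qd":46,"uhs":67},"v":{"bnr":0,"kbg":48},"z":[5,73,36,40,91]},"zt":[{"f":32,"p":91,"qzs":27},{"rk":74,"xrg":59}]}
After op 4 (remove /a/rem/1): {"a":{"r":[93,78,89],"rem":[32],"x":{"acb":32,"i":76,"vqq":2}},"q":{"cg":[95,2,31,45,0],"i":{"ctk":82,"fhn":48,"qd":44},"ia":12,"o":[14,80,52]},"tyo":{"k":{"a":94,"kb":5},"t":{"fhp":78,"i":64,"qd":46,"uhs":67},"v":{"bnr":0,"kbg":48},"z":[5,73,36,40,91]},"zt":[{"f":32,"p":91,"qzs":27},{"rk":74,"xrg":59}]}
After op 5 (remove /q/cg): {"a":{"r":[93,78,89],"rem":[32],"x":{"acb":32,"i":76,"vqq":2}},"q":{"i":{"ctk":82,"fhn":48,"qd":44},"ia":12,"o":[14,80,52]},"tyo":{"k":{"a":94,"kb":5},"t":{"fhp":78,"i":64,"qd":46,"uhs":67},"v":{"bnr":0,"kbg":48},"z":[5,73,36,40,91]},"zt":[{"f":32,"p":91,"qzs":27},{"rk":74,"xrg":59}]}
After op 6 (add /a/rem/0 20): {"a":{"r":[93,78,89],"rem":[20,32],"x":{"acb":32,"i":76,"vqq":2}},"q":{"i":{"ctk":82,"fhn":48,"qd":44},"ia":12,"o":[14,80,52]},"tyo":{"k":{"a":94,"kb":5},"t":{"fhp":78,"i":64,"qd":46,"uhs":67},"v":{"bnr":0,"kbg":48},"z":[5,73,36,40,91]},"zt":[{"f":32,"p":91,"qzs":27},{"rk":74,"xrg":59}]}
After op 7 (add /zt/2 87): {"a":{"r":[93,78,89],"rem":[20,32],"x":{"acb":32,"i":76,"vqq":2}},"q":{"i":{"ctk":82,"fhn":48,"qd":44},"ia":12,"o":[14,80,52]},"tyo":{"k":{"a":94,"kb":5},"t":{"fhp":78,"i":64,"qd":46,"uhs":67},"v":{"bnr":0,"kbg":48},"z":[5,73,36,40,91]},"zt":[{"f":32,"p":91,"qzs":27},{"rk":74,"xrg":59},87]}
After op 8 (remove /a/x): {"a":{"r":[93,78,89],"rem":[20,32]},"q":{"i":{"ctk":82,"fhn":48,"qd":44},"ia":12,"o":[14,80,52]},"tyo":{"k":{"a":94,"kb":5},"t":{"fhp":78,"i":64,"qd":46,"uhs":67},"v":{"bnr":0,"kbg":48},"z":[5,73,36,40,91]},"zt":[{"f":32,"p":91,"qzs":27},{"rk":74,"xrg":59},87]}
After op 9 (remove /q/i): {"a":{"r":[93,78,89],"rem":[20,32]},"q":{"ia":12,"o":[14,80,52]},"tyo":{"k":{"a":94,"kb":5},"t":{"fhp":78,"i":64,"qd":46,"uhs":67},"v":{"bnr":0,"kbg":48},"z":[5,73,36,40,91]},"zt":[{"f":32,"p":91,"qzs":27},{"rk":74,"xrg":59},87]}
After op 10 (replace /zt/0 22): {"a":{"r":[93,78,89],"rem":[20,32]},"q":{"ia":12,"o":[14,80,52]},"tyo":{"k":{"a":94,"kb":5},"t":{"fhp":78,"i":64,"qd":46,"uhs":67},"v":{"bnr":0,"kbg":48},"z":[5,73,36,40,91]},"zt":[22,{"rk":74,"xrg":59},87]}
After op 11 (add /q/ia 12): {"a":{"r":[93,78,89],"rem":[20,32]},"q":{"ia":12,"o":[14,80,52]},"tyo":{"k":{"a":94,"kb":5},"t":{"fhp":78,"i":64,"qd":46,"uhs":67},"v":{"bnr":0,"kbg":48},"z":[5,73,36,40,91]},"zt":[22,{"rk":74,"xrg":59},87]}
After op 12 (remove /tyo/v): {"a":{"r":[93,78,89],"rem":[20,32]},"q":{"ia":12,"o":[14,80,52]},"tyo":{"k":{"a":94,"kb":5},"t":{"fhp":78,"i":64,"qd":46,"uhs":67},"z":[5,73,36,40,91]},"zt":[22,{"rk":74,"xrg":59},87]}
After op 13 (add /tyo/t/g 29): {"a":{"r":[93,78,89],"rem":[20,32]},"q":{"ia":12,"o":[14,80,52]},"tyo":{"k":{"a":94,"kb":5},"t":{"fhp":78,"g":29,"i":64,"qd":46,"uhs":67},"z":[5,73,36,40,91]},"zt":[22,{"rk":74,"xrg":59},87]}
After op 14 (replace /zt/1/xrg 1): {"a":{"r":[93,78,89],"rem":[20,32]},"q":{"ia":12,"o":[14,80,52]},"tyo":{"k":{"a":94,"kb":5},"t":{"fhp":78,"g":29,"i":64,"qd":46,"uhs":67},"z":[5,73,36,40,91]},"zt":[22,{"rk":74,"xrg":1},87]}
After op 15 (remove /zt/2): {"a":{"r":[93,78,89],"rem":[20,32]},"q":{"ia":12,"o":[14,80,52]},"tyo":{"k":{"a":94,"kb":5},"t":{"fhp":78,"g":29,"i":64,"qd":46,"uhs":67},"z":[5,73,36,40,91]},"zt":[22,{"rk":74,"xrg":1}]}
After op 16 (add /a/rem/0 53): {"a":{"r":[93,78,89],"rem":[53,20,32]},"q":{"ia":12,"o":[14,80,52]},"tyo":{"k":{"a":94,"kb":5},"t":{"fhp":78,"g":29,"i":64,"qd":46,"uhs":67},"z":[5,73,36,40,91]},"zt":[22,{"rk":74,"xrg":1}]}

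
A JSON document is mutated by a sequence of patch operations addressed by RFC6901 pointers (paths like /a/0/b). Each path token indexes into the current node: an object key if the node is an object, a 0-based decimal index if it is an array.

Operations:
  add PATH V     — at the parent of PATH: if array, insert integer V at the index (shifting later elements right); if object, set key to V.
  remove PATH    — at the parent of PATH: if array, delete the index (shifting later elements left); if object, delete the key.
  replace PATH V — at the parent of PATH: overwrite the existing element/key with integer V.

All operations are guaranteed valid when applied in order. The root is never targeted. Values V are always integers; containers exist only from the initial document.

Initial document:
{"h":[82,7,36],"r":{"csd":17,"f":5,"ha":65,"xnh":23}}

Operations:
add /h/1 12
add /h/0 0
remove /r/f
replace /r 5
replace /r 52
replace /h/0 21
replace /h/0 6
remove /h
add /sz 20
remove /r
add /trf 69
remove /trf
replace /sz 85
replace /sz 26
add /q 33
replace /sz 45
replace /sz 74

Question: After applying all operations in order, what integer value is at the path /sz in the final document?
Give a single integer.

Answer: 74

Derivation:
After op 1 (add /h/1 12): {"h":[82,12,7,36],"r":{"csd":17,"f":5,"ha":65,"xnh":23}}
After op 2 (add /h/0 0): {"h":[0,82,12,7,36],"r":{"csd":17,"f":5,"ha":65,"xnh":23}}
After op 3 (remove /r/f): {"h":[0,82,12,7,36],"r":{"csd":17,"ha":65,"xnh":23}}
After op 4 (replace /r 5): {"h":[0,82,12,7,36],"r":5}
After op 5 (replace /r 52): {"h":[0,82,12,7,36],"r":52}
After op 6 (replace /h/0 21): {"h":[21,82,12,7,36],"r":52}
After op 7 (replace /h/0 6): {"h":[6,82,12,7,36],"r":52}
After op 8 (remove /h): {"r":52}
After op 9 (add /sz 20): {"r":52,"sz":20}
After op 10 (remove /r): {"sz":20}
After op 11 (add /trf 69): {"sz":20,"trf":69}
After op 12 (remove /trf): {"sz":20}
After op 13 (replace /sz 85): {"sz":85}
After op 14 (replace /sz 26): {"sz":26}
After op 15 (add /q 33): {"q":33,"sz":26}
After op 16 (replace /sz 45): {"q":33,"sz":45}
After op 17 (replace /sz 74): {"q":33,"sz":74}
Value at /sz: 74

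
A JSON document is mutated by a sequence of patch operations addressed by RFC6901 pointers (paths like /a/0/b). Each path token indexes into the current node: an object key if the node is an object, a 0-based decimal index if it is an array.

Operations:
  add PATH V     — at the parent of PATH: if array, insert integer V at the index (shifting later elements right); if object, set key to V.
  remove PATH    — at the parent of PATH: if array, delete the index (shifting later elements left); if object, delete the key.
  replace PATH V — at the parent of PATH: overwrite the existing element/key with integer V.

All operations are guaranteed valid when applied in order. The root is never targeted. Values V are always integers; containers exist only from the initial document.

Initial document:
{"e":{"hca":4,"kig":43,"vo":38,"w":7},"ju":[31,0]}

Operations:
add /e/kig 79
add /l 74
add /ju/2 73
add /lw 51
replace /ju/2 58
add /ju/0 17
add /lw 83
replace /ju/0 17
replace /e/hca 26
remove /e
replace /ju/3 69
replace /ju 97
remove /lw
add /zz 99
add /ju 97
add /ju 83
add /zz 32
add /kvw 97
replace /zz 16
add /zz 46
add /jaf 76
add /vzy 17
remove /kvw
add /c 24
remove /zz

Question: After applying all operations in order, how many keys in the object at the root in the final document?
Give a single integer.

Answer: 5

Derivation:
After op 1 (add /e/kig 79): {"e":{"hca":4,"kig":79,"vo":38,"w":7},"ju":[31,0]}
After op 2 (add /l 74): {"e":{"hca":4,"kig":79,"vo":38,"w":7},"ju":[31,0],"l":74}
After op 3 (add /ju/2 73): {"e":{"hca":4,"kig":79,"vo":38,"w":7},"ju":[31,0,73],"l":74}
After op 4 (add /lw 51): {"e":{"hca":4,"kig":79,"vo":38,"w":7},"ju":[31,0,73],"l":74,"lw":51}
After op 5 (replace /ju/2 58): {"e":{"hca":4,"kig":79,"vo":38,"w":7},"ju":[31,0,58],"l":74,"lw":51}
After op 6 (add /ju/0 17): {"e":{"hca":4,"kig":79,"vo":38,"w":7},"ju":[17,31,0,58],"l":74,"lw":51}
After op 7 (add /lw 83): {"e":{"hca":4,"kig":79,"vo":38,"w":7},"ju":[17,31,0,58],"l":74,"lw":83}
After op 8 (replace /ju/0 17): {"e":{"hca":4,"kig":79,"vo":38,"w":7},"ju":[17,31,0,58],"l":74,"lw":83}
After op 9 (replace /e/hca 26): {"e":{"hca":26,"kig":79,"vo":38,"w":7},"ju":[17,31,0,58],"l":74,"lw":83}
After op 10 (remove /e): {"ju":[17,31,0,58],"l":74,"lw":83}
After op 11 (replace /ju/3 69): {"ju":[17,31,0,69],"l":74,"lw":83}
After op 12 (replace /ju 97): {"ju":97,"l":74,"lw":83}
After op 13 (remove /lw): {"ju":97,"l":74}
After op 14 (add /zz 99): {"ju":97,"l":74,"zz":99}
After op 15 (add /ju 97): {"ju":97,"l":74,"zz":99}
After op 16 (add /ju 83): {"ju":83,"l":74,"zz":99}
After op 17 (add /zz 32): {"ju":83,"l":74,"zz":32}
After op 18 (add /kvw 97): {"ju":83,"kvw":97,"l":74,"zz":32}
After op 19 (replace /zz 16): {"ju":83,"kvw":97,"l":74,"zz":16}
After op 20 (add /zz 46): {"ju":83,"kvw":97,"l":74,"zz":46}
After op 21 (add /jaf 76): {"jaf":76,"ju":83,"kvw":97,"l":74,"zz":46}
After op 22 (add /vzy 17): {"jaf":76,"ju":83,"kvw":97,"l":74,"vzy":17,"zz":46}
After op 23 (remove /kvw): {"jaf":76,"ju":83,"l":74,"vzy":17,"zz":46}
After op 24 (add /c 24): {"c":24,"jaf":76,"ju":83,"l":74,"vzy":17,"zz":46}
After op 25 (remove /zz): {"c":24,"jaf":76,"ju":83,"l":74,"vzy":17}
Size at the root: 5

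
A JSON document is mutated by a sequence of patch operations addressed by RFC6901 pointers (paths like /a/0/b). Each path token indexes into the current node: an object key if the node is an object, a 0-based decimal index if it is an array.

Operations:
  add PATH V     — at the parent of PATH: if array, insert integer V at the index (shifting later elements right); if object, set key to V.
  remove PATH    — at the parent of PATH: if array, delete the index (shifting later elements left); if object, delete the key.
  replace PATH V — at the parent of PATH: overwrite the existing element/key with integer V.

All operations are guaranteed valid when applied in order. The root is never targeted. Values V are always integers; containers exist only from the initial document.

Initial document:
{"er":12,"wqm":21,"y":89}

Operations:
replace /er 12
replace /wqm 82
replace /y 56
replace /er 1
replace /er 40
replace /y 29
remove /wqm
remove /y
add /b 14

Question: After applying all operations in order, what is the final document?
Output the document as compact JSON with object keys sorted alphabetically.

Answer: {"b":14,"er":40}

Derivation:
After op 1 (replace /er 12): {"er":12,"wqm":21,"y":89}
After op 2 (replace /wqm 82): {"er":12,"wqm":82,"y":89}
After op 3 (replace /y 56): {"er":12,"wqm":82,"y":56}
After op 4 (replace /er 1): {"er":1,"wqm":82,"y":56}
After op 5 (replace /er 40): {"er":40,"wqm":82,"y":56}
After op 6 (replace /y 29): {"er":40,"wqm":82,"y":29}
After op 7 (remove /wqm): {"er":40,"y":29}
After op 8 (remove /y): {"er":40}
After op 9 (add /b 14): {"b":14,"er":40}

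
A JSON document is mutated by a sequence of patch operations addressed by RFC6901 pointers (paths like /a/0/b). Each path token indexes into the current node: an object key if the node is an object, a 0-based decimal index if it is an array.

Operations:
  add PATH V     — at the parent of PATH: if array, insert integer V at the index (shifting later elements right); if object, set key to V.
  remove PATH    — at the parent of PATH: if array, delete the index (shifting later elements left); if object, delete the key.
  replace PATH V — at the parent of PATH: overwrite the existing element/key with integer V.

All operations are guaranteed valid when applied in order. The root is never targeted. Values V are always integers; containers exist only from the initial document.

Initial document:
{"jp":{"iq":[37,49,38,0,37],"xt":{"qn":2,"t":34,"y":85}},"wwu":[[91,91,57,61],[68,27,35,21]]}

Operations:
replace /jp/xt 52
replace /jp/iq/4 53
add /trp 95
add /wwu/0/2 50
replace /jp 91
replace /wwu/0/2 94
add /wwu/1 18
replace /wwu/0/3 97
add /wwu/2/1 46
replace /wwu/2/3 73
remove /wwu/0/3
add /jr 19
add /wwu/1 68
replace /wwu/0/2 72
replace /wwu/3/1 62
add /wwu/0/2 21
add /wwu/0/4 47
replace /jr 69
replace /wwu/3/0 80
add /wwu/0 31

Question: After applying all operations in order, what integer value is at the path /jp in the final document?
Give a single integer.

After op 1 (replace /jp/xt 52): {"jp":{"iq":[37,49,38,0,37],"xt":52},"wwu":[[91,91,57,61],[68,27,35,21]]}
After op 2 (replace /jp/iq/4 53): {"jp":{"iq":[37,49,38,0,53],"xt":52},"wwu":[[91,91,57,61],[68,27,35,21]]}
After op 3 (add /trp 95): {"jp":{"iq":[37,49,38,0,53],"xt":52},"trp":95,"wwu":[[91,91,57,61],[68,27,35,21]]}
After op 4 (add /wwu/0/2 50): {"jp":{"iq":[37,49,38,0,53],"xt":52},"trp":95,"wwu":[[91,91,50,57,61],[68,27,35,21]]}
After op 5 (replace /jp 91): {"jp":91,"trp":95,"wwu":[[91,91,50,57,61],[68,27,35,21]]}
After op 6 (replace /wwu/0/2 94): {"jp":91,"trp":95,"wwu":[[91,91,94,57,61],[68,27,35,21]]}
After op 7 (add /wwu/1 18): {"jp":91,"trp":95,"wwu":[[91,91,94,57,61],18,[68,27,35,21]]}
After op 8 (replace /wwu/0/3 97): {"jp":91,"trp":95,"wwu":[[91,91,94,97,61],18,[68,27,35,21]]}
After op 9 (add /wwu/2/1 46): {"jp":91,"trp":95,"wwu":[[91,91,94,97,61],18,[68,46,27,35,21]]}
After op 10 (replace /wwu/2/3 73): {"jp":91,"trp":95,"wwu":[[91,91,94,97,61],18,[68,46,27,73,21]]}
After op 11 (remove /wwu/0/3): {"jp":91,"trp":95,"wwu":[[91,91,94,61],18,[68,46,27,73,21]]}
After op 12 (add /jr 19): {"jp":91,"jr":19,"trp":95,"wwu":[[91,91,94,61],18,[68,46,27,73,21]]}
After op 13 (add /wwu/1 68): {"jp":91,"jr":19,"trp":95,"wwu":[[91,91,94,61],68,18,[68,46,27,73,21]]}
After op 14 (replace /wwu/0/2 72): {"jp":91,"jr":19,"trp":95,"wwu":[[91,91,72,61],68,18,[68,46,27,73,21]]}
After op 15 (replace /wwu/3/1 62): {"jp":91,"jr":19,"trp":95,"wwu":[[91,91,72,61],68,18,[68,62,27,73,21]]}
After op 16 (add /wwu/0/2 21): {"jp":91,"jr":19,"trp":95,"wwu":[[91,91,21,72,61],68,18,[68,62,27,73,21]]}
After op 17 (add /wwu/0/4 47): {"jp":91,"jr":19,"trp":95,"wwu":[[91,91,21,72,47,61],68,18,[68,62,27,73,21]]}
After op 18 (replace /jr 69): {"jp":91,"jr":69,"trp":95,"wwu":[[91,91,21,72,47,61],68,18,[68,62,27,73,21]]}
After op 19 (replace /wwu/3/0 80): {"jp":91,"jr":69,"trp":95,"wwu":[[91,91,21,72,47,61],68,18,[80,62,27,73,21]]}
After op 20 (add /wwu/0 31): {"jp":91,"jr":69,"trp":95,"wwu":[31,[91,91,21,72,47,61],68,18,[80,62,27,73,21]]}
Value at /jp: 91

Answer: 91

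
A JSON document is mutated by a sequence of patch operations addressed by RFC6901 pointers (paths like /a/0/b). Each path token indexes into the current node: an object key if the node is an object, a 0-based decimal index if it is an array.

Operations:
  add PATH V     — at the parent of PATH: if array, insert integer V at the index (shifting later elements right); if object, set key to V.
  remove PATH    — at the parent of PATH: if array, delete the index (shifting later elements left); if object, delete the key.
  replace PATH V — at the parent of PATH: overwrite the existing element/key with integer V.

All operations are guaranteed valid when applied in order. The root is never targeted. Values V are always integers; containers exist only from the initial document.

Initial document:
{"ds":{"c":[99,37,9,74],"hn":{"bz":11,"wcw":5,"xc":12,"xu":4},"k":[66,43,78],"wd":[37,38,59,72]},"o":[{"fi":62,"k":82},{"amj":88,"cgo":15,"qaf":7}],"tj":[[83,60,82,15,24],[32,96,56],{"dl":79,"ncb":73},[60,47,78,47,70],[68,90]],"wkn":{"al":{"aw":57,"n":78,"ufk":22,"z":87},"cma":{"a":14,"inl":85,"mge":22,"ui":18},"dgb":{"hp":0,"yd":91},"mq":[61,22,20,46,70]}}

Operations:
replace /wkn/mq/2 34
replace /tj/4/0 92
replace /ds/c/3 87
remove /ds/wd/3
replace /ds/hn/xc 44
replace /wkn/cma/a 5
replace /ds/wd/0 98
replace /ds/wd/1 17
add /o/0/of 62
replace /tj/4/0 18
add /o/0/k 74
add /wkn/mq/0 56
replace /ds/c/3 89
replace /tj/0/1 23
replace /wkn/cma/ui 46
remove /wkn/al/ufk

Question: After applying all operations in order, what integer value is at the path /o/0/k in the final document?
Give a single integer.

After op 1 (replace /wkn/mq/2 34): {"ds":{"c":[99,37,9,74],"hn":{"bz":11,"wcw":5,"xc":12,"xu":4},"k":[66,43,78],"wd":[37,38,59,72]},"o":[{"fi":62,"k":82},{"amj":88,"cgo":15,"qaf":7}],"tj":[[83,60,82,15,24],[32,96,56],{"dl":79,"ncb":73},[60,47,78,47,70],[68,90]],"wkn":{"al":{"aw":57,"n":78,"ufk":22,"z":87},"cma":{"a":14,"inl":85,"mge":22,"ui":18},"dgb":{"hp":0,"yd":91},"mq":[61,22,34,46,70]}}
After op 2 (replace /tj/4/0 92): {"ds":{"c":[99,37,9,74],"hn":{"bz":11,"wcw":5,"xc":12,"xu":4},"k":[66,43,78],"wd":[37,38,59,72]},"o":[{"fi":62,"k":82},{"amj":88,"cgo":15,"qaf":7}],"tj":[[83,60,82,15,24],[32,96,56],{"dl":79,"ncb":73},[60,47,78,47,70],[92,90]],"wkn":{"al":{"aw":57,"n":78,"ufk":22,"z":87},"cma":{"a":14,"inl":85,"mge":22,"ui":18},"dgb":{"hp":0,"yd":91},"mq":[61,22,34,46,70]}}
After op 3 (replace /ds/c/3 87): {"ds":{"c":[99,37,9,87],"hn":{"bz":11,"wcw":5,"xc":12,"xu":4},"k":[66,43,78],"wd":[37,38,59,72]},"o":[{"fi":62,"k":82},{"amj":88,"cgo":15,"qaf":7}],"tj":[[83,60,82,15,24],[32,96,56],{"dl":79,"ncb":73},[60,47,78,47,70],[92,90]],"wkn":{"al":{"aw":57,"n":78,"ufk":22,"z":87},"cma":{"a":14,"inl":85,"mge":22,"ui":18},"dgb":{"hp":0,"yd":91},"mq":[61,22,34,46,70]}}
After op 4 (remove /ds/wd/3): {"ds":{"c":[99,37,9,87],"hn":{"bz":11,"wcw":5,"xc":12,"xu":4},"k":[66,43,78],"wd":[37,38,59]},"o":[{"fi":62,"k":82},{"amj":88,"cgo":15,"qaf":7}],"tj":[[83,60,82,15,24],[32,96,56],{"dl":79,"ncb":73},[60,47,78,47,70],[92,90]],"wkn":{"al":{"aw":57,"n":78,"ufk":22,"z":87},"cma":{"a":14,"inl":85,"mge":22,"ui":18},"dgb":{"hp":0,"yd":91},"mq":[61,22,34,46,70]}}
After op 5 (replace /ds/hn/xc 44): {"ds":{"c":[99,37,9,87],"hn":{"bz":11,"wcw":5,"xc":44,"xu":4},"k":[66,43,78],"wd":[37,38,59]},"o":[{"fi":62,"k":82},{"amj":88,"cgo":15,"qaf":7}],"tj":[[83,60,82,15,24],[32,96,56],{"dl":79,"ncb":73},[60,47,78,47,70],[92,90]],"wkn":{"al":{"aw":57,"n":78,"ufk":22,"z":87},"cma":{"a":14,"inl":85,"mge":22,"ui":18},"dgb":{"hp":0,"yd":91},"mq":[61,22,34,46,70]}}
After op 6 (replace /wkn/cma/a 5): {"ds":{"c":[99,37,9,87],"hn":{"bz":11,"wcw":5,"xc":44,"xu":4},"k":[66,43,78],"wd":[37,38,59]},"o":[{"fi":62,"k":82},{"amj":88,"cgo":15,"qaf":7}],"tj":[[83,60,82,15,24],[32,96,56],{"dl":79,"ncb":73},[60,47,78,47,70],[92,90]],"wkn":{"al":{"aw":57,"n":78,"ufk":22,"z":87},"cma":{"a":5,"inl":85,"mge":22,"ui":18},"dgb":{"hp":0,"yd":91},"mq":[61,22,34,46,70]}}
After op 7 (replace /ds/wd/0 98): {"ds":{"c":[99,37,9,87],"hn":{"bz":11,"wcw":5,"xc":44,"xu":4},"k":[66,43,78],"wd":[98,38,59]},"o":[{"fi":62,"k":82},{"amj":88,"cgo":15,"qaf":7}],"tj":[[83,60,82,15,24],[32,96,56],{"dl":79,"ncb":73},[60,47,78,47,70],[92,90]],"wkn":{"al":{"aw":57,"n":78,"ufk":22,"z":87},"cma":{"a":5,"inl":85,"mge":22,"ui":18},"dgb":{"hp":0,"yd":91},"mq":[61,22,34,46,70]}}
After op 8 (replace /ds/wd/1 17): {"ds":{"c":[99,37,9,87],"hn":{"bz":11,"wcw":5,"xc":44,"xu":4},"k":[66,43,78],"wd":[98,17,59]},"o":[{"fi":62,"k":82},{"amj":88,"cgo":15,"qaf":7}],"tj":[[83,60,82,15,24],[32,96,56],{"dl":79,"ncb":73},[60,47,78,47,70],[92,90]],"wkn":{"al":{"aw":57,"n":78,"ufk":22,"z":87},"cma":{"a":5,"inl":85,"mge":22,"ui":18},"dgb":{"hp":0,"yd":91},"mq":[61,22,34,46,70]}}
After op 9 (add /o/0/of 62): {"ds":{"c":[99,37,9,87],"hn":{"bz":11,"wcw":5,"xc":44,"xu":4},"k":[66,43,78],"wd":[98,17,59]},"o":[{"fi":62,"k":82,"of":62},{"amj":88,"cgo":15,"qaf":7}],"tj":[[83,60,82,15,24],[32,96,56],{"dl":79,"ncb":73},[60,47,78,47,70],[92,90]],"wkn":{"al":{"aw":57,"n":78,"ufk":22,"z":87},"cma":{"a":5,"inl":85,"mge":22,"ui":18},"dgb":{"hp":0,"yd":91},"mq":[61,22,34,46,70]}}
After op 10 (replace /tj/4/0 18): {"ds":{"c":[99,37,9,87],"hn":{"bz":11,"wcw":5,"xc":44,"xu":4},"k":[66,43,78],"wd":[98,17,59]},"o":[{"fi":62,"k":82,"of":62},{"amj":88,"cgo":15,"qaf":7}],"tj":[[83,60,82,15,24],[32,96,56],{"dl":79,"ncb":73},[60,47,78,47,70],[18,90]],"wkn":{"al":{"aw":57,"n":78,"ufk":22,"z":87},"cma":{"a":5,"inl":85,"mge":22,"ui":18},"dgb":{"hp":0,"yd":91},"mq":[61,22,34,46,70]}}
After op 11 (add /o/0/k 74): {"ds":{"c":[99,37,9,87],"hn":{"bz":11,"wcw":5,"xc":44,"xu":4},"k":[66,43,78],"wd":[98,17,59]},"o":[{"fi":62,"k":74,"of":62},{"amj":88,"cgo":15,"qaf":7}],"tj":[[83,60,82,15,24],[32,96,56],{"dl":79,"ncb":73},[60,47,78,47,70],[18,90]],"wkn":{"al":{"aw":57,"n":78,"ufk":22,"z":87},"cma":{"a":5,"inl":85,"mge":22,"ui":18},"dgb":{"hp":0,"yd":91},"mq":[61,22,34,46,70]}}
After op 12 (add /wkn/mq/0 56): {"ds":{"c":[99,37,9,87],"hn":{"bz":11,"wcw":5,"xc":44,"xu":4},"k":[66,43,78],"wd":[98,17,59]},"o":[{"fi":62,"k":74,"of":62},{"amj":88,"cgo":15,"qaf":7}],"tj":[[83,60,82,15,24],[32,96,56],{"dl":79,"ncb":73},[60,47,78,47,70],[18,90]],"wkn":{"al":{"aw":57,"n":78,"ufk":22,"z":87},"cma":{"a":5,"inl":85,"mge":22,"ui":18},"dgb":{"hp":0,"yd":91},"mq":[56,61,22,34,46,70]}}
After op 13 (replace /ds/c/3 89): {"ds":{"c":[99,37,9,89],"hn":{"bz":11,"wcw":5,"xc":44,"xu":4},"k":[66,43,78],"wd":[98,17,59]},"o":[{"fi":62,"k":74,"of":62},{"amj":88,"cgo":15,"qaf":7}],"tj":[[83,60,82,15,24],[32,96,56],{"dl":79,"ncb":73},[60,47,78,47,70],[18,90]],"wkn":{"al":{"aw":57,"n":78,"ufk":22,"z":87},"cma":{"a":5,"inl":85,"mge":22,"ui":18},"dgb":{"hp":0,"yd":91},"mq":[56,61,22,34,46,70]}}
After op 14 (replace /tj/0/1 23): {"ds":{"c":[99,37,9,89],"hn":{"bz":11,"wcw":5,"xc":44,"xu":4},"k":[66,43,78],"wd":[98,17,59]},"o":[{"fi":62,"k":74,"of":62},{"amj":88,"cgo":15,"qaf":7}],"tj":[[83,23,82,15,24],[32,96,56],{"dl":79,"ncb":73},[60,47,78,47,70],[18,90]],"wkn":{"al":{"aw":57,"n":78,"ufk":22,"z":87},"cma":{"a":5,"inl":85,"mge":22,"ui":18},"dgb":{"hp":0,"yd":91},"mq":[56,61,22,34,46,70]}}
After op 15 (replace /wkn/cma/ui 46): {"ds":{"c":[99,37,9,89],"hn":{"bz":11,"wcw":5,"xc":44,"xu":4},"k":[66,43,78],"wd":[98,17,59]},"o":[{"fi":62,"k":74,"of":62},{"amj":88,"cgo":15,"qaf":7}],"tj":[[83,23,82,15,24],[32,96,56],{"dl":79,"ncb":73},[60,47,78,47,70],[18,90]],"wkn":{"al":{"aw":57,"n":78,"ufk":22,"z":87},"cma":{"a":5,"inl":85,"mge":22,"ui":46},"dgb":{"hp":0,"yd":91},"mq":[56,61,22,34,46,70]}}
After op 16 (remove /wkn/al/ufk): {"ds":{"c":[99,37,9,89],"hn":{"bz":11,"wcw":5,"xc":44,"xu":4},"k":[66,43,78],"wd":[98,17,59]},"o":[{"fi":62,"k":74,"of":62},{"amj":88,"cgo":15,"qaf":7}],"tj":[[83,23,82,15,24],[32,96,56],{"dl":79,"ncb":73},[60,47,78,47,70],[18,90]],"wkn":{"al":{"aw":57,"n":78,"z":87},"cma":{"a":5,"inl":85,"mge":22,"ui":46},"dgb":{"hp":0,"yd":91},"mq":[56,61,22,34,46,70]}}
Value at /o/0/k: 74

Answer: 74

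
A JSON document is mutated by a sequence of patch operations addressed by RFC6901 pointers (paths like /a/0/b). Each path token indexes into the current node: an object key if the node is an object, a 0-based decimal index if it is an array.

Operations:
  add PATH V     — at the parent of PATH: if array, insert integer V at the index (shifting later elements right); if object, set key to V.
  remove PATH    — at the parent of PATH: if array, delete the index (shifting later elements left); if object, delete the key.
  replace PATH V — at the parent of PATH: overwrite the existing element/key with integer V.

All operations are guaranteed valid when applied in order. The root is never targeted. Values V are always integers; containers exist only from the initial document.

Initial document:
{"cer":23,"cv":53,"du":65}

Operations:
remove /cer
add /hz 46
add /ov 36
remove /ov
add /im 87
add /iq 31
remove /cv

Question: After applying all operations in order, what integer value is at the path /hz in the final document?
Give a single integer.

Answer: 46

Derivation:
After op 1 (remove /cer): {"cv":53,"du":65}
After op 2 (add /hz 46): {"cv":53,"du":65,"hz":46}
After op 3 (add /ov 36): {"cv":53,"du":65,"hz":46,"ov":36}
After op 4 (remove /ov): {"cv":53,"du":65,"hz":46}
After op 5 (add /im 87): {"cv":53,"du":65,"hz":46,"im":87}
After op 6 (add /iq 31): {"cv":53,"du":65,"hz":46,"im":87,"iq":31}
After op 7 (remove /cv): {"du":65,"hz":46,"im":87,"iq":31}
Value at /hz: 46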